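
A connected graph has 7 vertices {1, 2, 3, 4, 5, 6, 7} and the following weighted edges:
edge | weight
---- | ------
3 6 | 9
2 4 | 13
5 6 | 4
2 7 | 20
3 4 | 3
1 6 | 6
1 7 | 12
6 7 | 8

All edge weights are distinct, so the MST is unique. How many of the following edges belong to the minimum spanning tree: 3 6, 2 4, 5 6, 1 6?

4

Sort edges by weight, then run Kruskal:
3 4 (3): add — endpoints in different components.
5 6 (4): add — endpoints in different components.
1 6 (6): add — endpoints in different components.
6 7 (8): add — endpoints in different components.
3 6 (9): add — endpoints in different components.
1 7 (12): skip — 1 and 7 already connected.
2 4 (13): add — endpoints in different components.
MST edge set: {3 4, 5 6, 1 6, 6 7, 3 6, 2 4}.
Of the listed edges, {3 6, 2 4, 5 6, 1 6} are in the MST → 4.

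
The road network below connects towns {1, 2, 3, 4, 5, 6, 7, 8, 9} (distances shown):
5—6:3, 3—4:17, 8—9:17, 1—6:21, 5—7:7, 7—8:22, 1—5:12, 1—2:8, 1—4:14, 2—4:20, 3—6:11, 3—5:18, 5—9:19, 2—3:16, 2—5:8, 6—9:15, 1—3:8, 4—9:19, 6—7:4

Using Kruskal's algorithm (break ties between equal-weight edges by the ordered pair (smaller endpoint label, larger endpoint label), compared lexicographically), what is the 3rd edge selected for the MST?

1-2

Kruskal: consider edges lightest-first.
5—6 (3): add — endpoints in different components.
6—7 (4): add — endpoints in different components.
5—7 (7): skip — 5 and 7 already connected.
1—2 (8): add — endpoints in different components.
1—3 (8): add — endpoints in different components.
2—5 (8): add — endpoints in different components.
3—6 (11): skip — 3 and 6 already connected.
1—5 (12): skip — 1 and 5 already connected.
1—4 (14): add — endpoints in different components.
6—9 (15): add — endpoints in different components.
2—3 (16): skip — 2 and 3 already connected.
3—4 (17): skip — 3 and 4 already connected.
8—9 (17): add — endpoints in different components.
The 3rd edge added is 1—2.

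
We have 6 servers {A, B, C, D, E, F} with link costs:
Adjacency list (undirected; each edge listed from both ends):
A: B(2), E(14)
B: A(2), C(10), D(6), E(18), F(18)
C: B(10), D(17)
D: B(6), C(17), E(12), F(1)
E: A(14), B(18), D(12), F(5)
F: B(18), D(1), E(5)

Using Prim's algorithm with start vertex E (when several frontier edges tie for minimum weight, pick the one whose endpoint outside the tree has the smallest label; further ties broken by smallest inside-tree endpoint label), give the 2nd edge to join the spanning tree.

Grow the tree from E using Prim:
Step 1: cheapest edge leaving the tree is E F (5); add F.
Step 2: cheapest edge leaving the tree is D F (1); add D.
Step 3: cheapest edge leaving the tree is B D (6); add B.
Step 4: cheapest edge leaving the tree is A B (2); add A.
Step 5: cheapest edge leaving the tree is B C (10); add C.
The 2nd edge added is D F.

D-F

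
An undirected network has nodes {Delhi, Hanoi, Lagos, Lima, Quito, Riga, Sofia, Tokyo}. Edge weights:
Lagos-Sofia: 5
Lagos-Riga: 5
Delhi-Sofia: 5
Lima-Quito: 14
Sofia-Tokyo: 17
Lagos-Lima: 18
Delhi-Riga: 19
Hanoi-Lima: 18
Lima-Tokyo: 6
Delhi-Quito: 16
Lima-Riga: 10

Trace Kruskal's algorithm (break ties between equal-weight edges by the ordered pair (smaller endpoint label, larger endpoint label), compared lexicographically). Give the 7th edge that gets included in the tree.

Kruskal: consider edges lightest-first.
Delhi-Sofia (5): add — endpoints in different components.
Lagos-Riga (5): add — endpoints in different components.
Lagos-Sofia (5): add — endpoints in different components.
Lima-Tokyo (6): add — endpoints in different components.
Lima-Riga (10): add — endpoints in different components.
Lima-Quito (14): add — endpoints in different components.
Delhi-Quito (16): skip — Quito and Delhi already connected.
Sofia-Tokyo (17): skip — Sofia and Tokyo already connected.
Hanoi-Lima (18): add — endpoints in different components.
The 7th edge added is Hanoi-Lima.

Hanoi-Lima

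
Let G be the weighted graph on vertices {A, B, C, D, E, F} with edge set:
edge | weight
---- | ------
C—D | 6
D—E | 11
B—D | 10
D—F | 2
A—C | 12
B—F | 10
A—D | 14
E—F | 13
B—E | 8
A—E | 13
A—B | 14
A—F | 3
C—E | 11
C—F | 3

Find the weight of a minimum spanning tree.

Grow the tree from E using Prim:
Step 1: frontier [B—E 8, C—E 11, D—E 11, A—E 13, E—F 13] → take B—E (8); add B.
Step 2: frontier [B—D 10, B—F 10, A—B 14, C—E 11, D—E 11, A—E 13, E—F 13] → take B—D (10); add D.
Step 3: frontier [B—F 10, A—B 14, D—F 2, C—D 6, A—D 14, C—E 11, A—E 13, E—F 13] → take D—F (2); add F.
Step 4: frontier [A—B 14, C—D 6, A—D 14, C—E 11, A—E 13, A—F 3, C—F 3] → take A—F (3); add A.
Step 5: frontier [A—C 12, C—D 6, C—E 11, C—F 3] → take C—F (3); add C.
MST edges: B—E, B—D, D—F, A—F, C—F; total weight 8+10+2+3+3 = 26.

26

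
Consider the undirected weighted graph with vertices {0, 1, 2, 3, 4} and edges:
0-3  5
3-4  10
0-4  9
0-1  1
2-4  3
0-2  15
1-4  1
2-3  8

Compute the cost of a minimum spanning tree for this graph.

Grow the tree from 1 using Prim:
Step 1: cheapest edge leaving the tree is 0-1 (1); add 0.
Step 2: cheapest edge leaving the tree is 1-4 (1); add 4.
Step 3: cheapest edge leaving the tree is 2-4 (3); add 2.
Step 4: cheapest edge leaving the tree is 0-3 (5); add 3.
MST edges: 0-1, 1-4, 2-4, 0-3; total weight 1+1+3+5 = 10.

10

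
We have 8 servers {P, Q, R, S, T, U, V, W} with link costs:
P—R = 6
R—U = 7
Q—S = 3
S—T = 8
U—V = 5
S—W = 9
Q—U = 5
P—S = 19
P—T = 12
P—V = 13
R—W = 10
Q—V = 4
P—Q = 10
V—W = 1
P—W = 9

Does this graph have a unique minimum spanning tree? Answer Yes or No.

No

Kruskal: consider edges lightest-first.
V—W (1): add — endpoints in different components.
Q—S (3): add — endpoints in different components.
Q—V (4): add — endpoints in different components.
Q—U (5): add — endpoints in different components.
U—V (5): skip — V and U already connected.
P—R (6): add — endpoints in different components.
R—U (7): add — endpoints in different components.
S—T (8): add — endpoints in different components.
Non-tree edge U—V has weight 5, equal to the heaviest edge on its tree cycle — swapping gives another MST of the same weight. Not unique.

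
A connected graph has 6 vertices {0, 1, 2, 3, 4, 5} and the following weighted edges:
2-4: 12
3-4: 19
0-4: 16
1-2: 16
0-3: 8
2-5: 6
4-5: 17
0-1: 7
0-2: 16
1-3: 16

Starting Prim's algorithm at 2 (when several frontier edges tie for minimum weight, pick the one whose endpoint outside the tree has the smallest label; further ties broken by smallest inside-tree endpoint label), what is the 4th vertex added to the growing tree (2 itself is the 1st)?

Prim's algorithm from 2:
Step 1: cheapest edge leaving the tree is 2-5 (6); add 5.
Step 2: cheapest edge leaving the tree is 2-4 (12); add 4.
Step 3: cheapest edge leaving the tree is 0-2 (16); add 0.
Step 4: cheapest edge leaving the tree is 0-1 (7); add 1.
Step 5: cheapest edge leaving the tree is 0-3 (8); add 3.
Vertex order: 2, 5, 4, 0, 1, 3. The 4th vertex is 0.

0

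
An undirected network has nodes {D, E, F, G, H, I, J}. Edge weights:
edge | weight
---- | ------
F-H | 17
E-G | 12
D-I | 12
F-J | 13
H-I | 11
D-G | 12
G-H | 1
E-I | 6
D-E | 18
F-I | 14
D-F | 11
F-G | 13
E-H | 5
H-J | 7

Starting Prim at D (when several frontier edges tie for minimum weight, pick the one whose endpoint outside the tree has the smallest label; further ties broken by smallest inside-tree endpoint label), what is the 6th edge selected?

H-J

Prim, starting at D.
Step 1: cheapest edge leaving the tree is D-F (11); add F.
Step 2: cheapest edge leaving the tree is D-G (12); add G.
Step 3: cheapest edge leaving the tree is G-H (1); add H.
Step 4: cheapest edge leaving the tree is E-H (5); add E.
Step 5: cheapest edge leaving the tree is E-I (6); add I.
Step 6: cheapest edge leaving the tree is H-J (7); add J.
The 6th edge added is H-J.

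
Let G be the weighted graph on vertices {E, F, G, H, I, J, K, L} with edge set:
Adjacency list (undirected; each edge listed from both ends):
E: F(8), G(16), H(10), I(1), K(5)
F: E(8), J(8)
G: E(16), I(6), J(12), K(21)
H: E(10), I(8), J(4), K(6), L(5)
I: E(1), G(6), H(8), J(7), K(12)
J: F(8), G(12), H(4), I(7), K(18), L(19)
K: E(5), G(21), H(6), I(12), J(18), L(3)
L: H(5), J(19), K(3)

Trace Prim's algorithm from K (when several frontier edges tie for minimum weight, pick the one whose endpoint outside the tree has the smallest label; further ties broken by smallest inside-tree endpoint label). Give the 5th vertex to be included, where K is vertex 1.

H

Grow the tree from K using Prim:
Step 1: cheapest edge leaving the tree is K L (3); add L.
Step 2: cheapest edge leaving the tree is E K (5); add E.
Step 3: cheapest edge leaving the tree is E I (1); add I.
Step 4: cheapest edge leaving the tree is H L (5); add H.
Step 5: cheapest edge leaving the tree is H J (4); add J.
Step 6: cheapest edge leaving the tree is G I (6); add G.
Step 7: cheapest edge leaving the tree is E F (8); add F.
Vertex order: K, L, E, I, H, J, G, F. The 5th vertex is H.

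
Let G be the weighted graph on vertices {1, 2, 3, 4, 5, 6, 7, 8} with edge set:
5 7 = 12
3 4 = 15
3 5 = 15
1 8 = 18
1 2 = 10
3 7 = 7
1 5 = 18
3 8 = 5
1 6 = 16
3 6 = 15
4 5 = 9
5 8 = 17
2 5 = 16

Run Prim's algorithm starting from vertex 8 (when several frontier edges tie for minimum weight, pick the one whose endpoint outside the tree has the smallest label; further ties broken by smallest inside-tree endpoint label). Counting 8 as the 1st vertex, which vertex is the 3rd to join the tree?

Prim, starting at 8.
Step 1: frontier [3 8 5, 5 8 17, 1 8 18] → take 3 8 (5); add 3.
Step 2: frontier [3 7 7, 3 4 15, 3 5 15, 3 6 15, 5 8 17, 1 8 18] → take 3 7 (7); add 7.
Step 3: frontier [3 4 15, 3 5 15, 3 6 15, 5 7 12, 5 8 17, 1 8 18] → take 5 7 (12); add 5.
Step 4: frontier [3 4 15, 3 6 15, 4 5 9, 2 5 16, 1 5 18, 1 8 18] → take 4 5 (9); add 4.
Step 5: frontier [3 6 15, 2 5 16, 1 5 18, 1 8 18] → take 3 6 (15); add 6.
Step 6: frontier [2 5 16, 1 5 18, 1 6 16, 1 8 18] → take 1 6 (16); add 1.
Step 7: frontier [1 2 10, 2 5 16] → take 1 2 (10); add 2.
Vertex order: 8, 3, 7, 5, 4, 6, 1, 2. The 3rd vertex is 7.

7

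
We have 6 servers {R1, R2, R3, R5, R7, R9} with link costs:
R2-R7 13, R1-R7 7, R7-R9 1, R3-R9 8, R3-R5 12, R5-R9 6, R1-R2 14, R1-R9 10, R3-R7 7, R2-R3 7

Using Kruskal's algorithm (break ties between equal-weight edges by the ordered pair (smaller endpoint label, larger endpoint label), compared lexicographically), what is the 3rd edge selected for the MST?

R1-R7

Kruskal's algorithm — process edges by increasing weight (ties by edge label):
R7-R9 (1): add. Components now {R2} {R7,R9} {R3} {R1} {R5}
R5-R9 (6): add. Components now {R2} {R5,R7,R9} {R3} {R1}
R1-R7 (7): add. Components now {R2} {R1,R5,R7,R9} {R3}
R2-R3 (7): add. Components now {R2,R3} {R1,R5,R7,R9}
R3-R7 (7): add. Components now {R1,R2,R3,R5,R7,R9}
The 3rd edge added is R1-R7.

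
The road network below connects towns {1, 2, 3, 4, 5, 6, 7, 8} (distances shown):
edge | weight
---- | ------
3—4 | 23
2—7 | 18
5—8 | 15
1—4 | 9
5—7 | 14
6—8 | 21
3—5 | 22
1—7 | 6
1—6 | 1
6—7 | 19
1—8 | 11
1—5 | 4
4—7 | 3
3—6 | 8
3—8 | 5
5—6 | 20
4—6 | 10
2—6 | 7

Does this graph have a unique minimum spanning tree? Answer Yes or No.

Kruskal: consider edges lightest-first.
1—6 (1): add — endpoints in different components.
4—7 (3): add — endpoints in different components.
1—5 (4): add — endpoints in different components.
3—8 (5): add — endpoints in different components.
1—7 (6): add — endpoints in different components.
2—6 (7): add — endpoints in different components.
3—6 (8): add — endpoints in different components.
Every non-tree edge has weight strictly greater than the heaviest edge on the tree path between its endpoints, so the MST is unique.

Yes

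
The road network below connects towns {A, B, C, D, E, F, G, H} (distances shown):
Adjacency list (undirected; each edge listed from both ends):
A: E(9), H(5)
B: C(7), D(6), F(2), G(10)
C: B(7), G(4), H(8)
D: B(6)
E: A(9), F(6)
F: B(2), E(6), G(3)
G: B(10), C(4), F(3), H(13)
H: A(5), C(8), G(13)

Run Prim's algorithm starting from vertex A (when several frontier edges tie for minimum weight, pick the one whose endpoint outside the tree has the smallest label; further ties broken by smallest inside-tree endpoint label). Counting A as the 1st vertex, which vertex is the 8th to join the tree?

Grow the tree from A using Prim:
Step 1: cheapest edge leaving the tree is A H (5); add H.
Step 2: cheapest edge leaving the tree is C H (8); add C.
Step 3: cheapest edge leaving the tree is C G (4); add G.
Step 4: cheapest edge leaving the tree is F G (3); add F.
Step 5: cheapest edge leaving the tree is B F (2); add B.
Step 6: cheapest edge leaving the tree is B D (6); add D.
Step 7: cheapest edge leaving the tree is E F (6); add E.
Vertex order: A, H, C, G, F, B, D, E. The 8th vertex is E.

E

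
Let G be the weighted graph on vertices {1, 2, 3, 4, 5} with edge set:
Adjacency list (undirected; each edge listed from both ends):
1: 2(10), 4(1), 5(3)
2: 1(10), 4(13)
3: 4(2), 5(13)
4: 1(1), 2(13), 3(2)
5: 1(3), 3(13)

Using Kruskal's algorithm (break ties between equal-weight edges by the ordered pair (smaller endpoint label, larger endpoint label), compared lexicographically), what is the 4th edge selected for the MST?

Kruskal: consider edges lightest-first.
1 4 (1): add. Components now {1,4} {2} {3} {5}
3 4 (2): add. Components now {1,3,4} {2} {5}
1 5 (3): add. Components now {1,3,4,5} {2}
1 2 (10): add. Components now {1,2,3,4,5}
The 4th edge added is 1 2.

1-2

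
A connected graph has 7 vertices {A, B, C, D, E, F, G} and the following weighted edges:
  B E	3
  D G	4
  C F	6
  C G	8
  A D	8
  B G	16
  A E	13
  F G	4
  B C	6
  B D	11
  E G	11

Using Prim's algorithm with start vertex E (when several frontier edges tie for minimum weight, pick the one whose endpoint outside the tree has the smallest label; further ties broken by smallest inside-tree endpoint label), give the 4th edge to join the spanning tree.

Prim's algorithm from E:
Step 1: cheapest edge leaving the tree is B E (3); add B.
Step 2: cheapest edge leaving the tree is B C (6); add C.
Step 3: cheapest edge leaving the tree is C F (6); add F.
Step 4: cheapest edge leaving the tree is F G (4); add G.
Step 5: cheapest edge leaving the tree is D G (4); add D.
Step 6: cheapest edge leaving the tree is A D (8); add A.
The 4th edge added is F G.

F-G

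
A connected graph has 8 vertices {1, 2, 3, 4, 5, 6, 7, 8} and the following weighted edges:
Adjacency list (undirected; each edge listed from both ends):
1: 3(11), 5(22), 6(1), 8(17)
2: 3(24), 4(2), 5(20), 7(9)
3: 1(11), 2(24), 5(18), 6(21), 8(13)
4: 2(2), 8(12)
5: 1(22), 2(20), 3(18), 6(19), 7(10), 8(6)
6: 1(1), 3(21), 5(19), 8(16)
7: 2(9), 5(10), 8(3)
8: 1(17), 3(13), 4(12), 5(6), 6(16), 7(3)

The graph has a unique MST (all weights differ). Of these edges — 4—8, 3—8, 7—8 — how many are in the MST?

2

Kruskal's algorithm — process edges by increasing weight (ties by edge label):
1—6 (1): add — endpoints in different components.
2—4 (2): add — endpoints in different components.
7—8 (3): add — endpoints in different components.
5—8 (6): add — endpoints in different components.
2—7 (9): add — endpoints in different components.
5—7 (10): skip — 5 and 7 already connected.
1—3 (11): add — endpoints in different components.
4—8 (12): skip — 4 and 8 already connected.
3—8 (13): add — endpoints in different components.
MST edge set: {1—6, 2—4, 7—8, 5—8, 2—7, 1—3, 3—8}.
Of the listed edges, {3—8, 7—8} are in the MST → 2.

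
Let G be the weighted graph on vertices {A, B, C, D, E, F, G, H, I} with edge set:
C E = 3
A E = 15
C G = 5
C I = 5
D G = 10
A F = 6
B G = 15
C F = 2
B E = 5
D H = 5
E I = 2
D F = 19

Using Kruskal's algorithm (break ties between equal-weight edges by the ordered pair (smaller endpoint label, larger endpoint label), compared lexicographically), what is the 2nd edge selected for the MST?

Kruskal's algorithm — process edges by increasing weight (ties by edge label):
C F (2): add — endpoints in different components.
E I (2): add — endpoints in different components.
C E (3): add — endpoints in different components.
B E (5): add — endpoints in different components.
C G (5): add — endpoints in different components.
C I (5): skip — C and I already connected.
D H (5): add — endpoints in different components.
A F (6): add — endpoints in different components.
D G (10): add — endpoints in different components.
The 2nd edge added is E I.

E-I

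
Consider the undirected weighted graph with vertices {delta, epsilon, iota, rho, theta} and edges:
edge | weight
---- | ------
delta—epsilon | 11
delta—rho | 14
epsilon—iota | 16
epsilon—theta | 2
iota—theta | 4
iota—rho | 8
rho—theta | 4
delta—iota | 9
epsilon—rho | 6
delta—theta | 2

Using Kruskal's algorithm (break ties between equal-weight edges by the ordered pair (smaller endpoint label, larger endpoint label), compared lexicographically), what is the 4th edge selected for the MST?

Sort edges by weight, then run Kruskal:
delta—theta (2): add — endpoints in different components.
epsilon—theta (2): add — endpoints in different components.
iota—theta (4): add — endpoints in different components.
rho—theta (4): add — endpoints in different components.
The 4th edge added is rho—theta.

rho-theta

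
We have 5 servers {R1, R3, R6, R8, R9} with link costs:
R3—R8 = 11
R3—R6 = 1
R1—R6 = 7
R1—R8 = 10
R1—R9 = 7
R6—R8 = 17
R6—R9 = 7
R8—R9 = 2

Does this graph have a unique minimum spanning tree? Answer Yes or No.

No

Kruskal: consider edges lightest-first.
R3—R6 (1): add. Components now {R3,R6} {R8} {R1} {R9}
R8—R9 (2): add. Components now {R3,R6} {R8,R9} {R1}
R1—R6 (7): add. Components now {R1,R3,R6} {R8,R9}
R1—R9 (7): add. Components now {R1,R3,R6,R8,R9}
Non-tree edge R6—R9 has weight 7, equal to the heaviest edge on its tree cycle — swapping gives another MST of the same weight. Not unique.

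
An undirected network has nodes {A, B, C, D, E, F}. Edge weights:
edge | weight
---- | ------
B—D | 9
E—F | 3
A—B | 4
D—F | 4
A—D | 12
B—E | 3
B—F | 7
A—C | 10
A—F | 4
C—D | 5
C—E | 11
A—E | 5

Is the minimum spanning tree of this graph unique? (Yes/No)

No

Sort edges by weight, then run Kruskal:
B—E (3): add. Components now {A} {B,E} {C} {D} {F}
E—F (3): add. Components now {A} {B,E,F} {C} {D}
A—B (4): add. Components now {A,B,E,F} {C} {D}
A—F (4): skip — A and F already connected.
D—F (4): add. Components now {A,B,D,E,F} {C}
A—E (5): skip — A and E already connected.
C—D (5): add. Components now {A,B,C,D,E,F}
Non-tree edge A—F has weight 4, equal to the heaviest edge on its tree cycle — swapping gives another MST of the same weight. Not unique.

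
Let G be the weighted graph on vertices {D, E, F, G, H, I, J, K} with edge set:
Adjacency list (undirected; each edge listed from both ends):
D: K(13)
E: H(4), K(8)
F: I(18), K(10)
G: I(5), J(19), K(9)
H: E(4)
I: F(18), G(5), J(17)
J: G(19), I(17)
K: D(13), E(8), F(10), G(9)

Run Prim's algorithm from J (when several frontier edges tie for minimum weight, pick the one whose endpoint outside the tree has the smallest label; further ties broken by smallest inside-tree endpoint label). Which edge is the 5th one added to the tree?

Prim, starting at J.
Step 1: cheapest edge leaving the tree is I—J (17); add I.
Step 2: cheapest edge leaving the tree is G—I (5); add G.
Step 3: cheapest edge leaving the tree is G—K (9); add K.
Step 4: cheapest edge leaving the tree is E—K (8); add E.
Step 5: cheapest edge leaving the tree is E—H (4); add H.
Step 6: cheapest edge leaving the tree is F—K (10); add F.
Step 7: cheapest edge leaving the tree is D—K (13); add D.
The 5th edge added is E—H.

E-H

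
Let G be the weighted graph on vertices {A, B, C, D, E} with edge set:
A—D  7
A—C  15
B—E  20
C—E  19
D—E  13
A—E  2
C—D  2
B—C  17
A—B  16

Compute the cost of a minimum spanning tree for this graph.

Prim, starting at A.
Step 1: frontier [A—E 2, A—D 7, A—C 15, A—B 16] → take A—E (2); add E.
Step 2: frontier [A—D 7, A—C 15, A—B 16, D—E 13, C—E 19, B—E 20] → take A—D (7); add D.
Step 3: frontier [A—C 15, A—B 16, C—D 2, C—E 19, B—E 20] → take C—D (2); add C.
Step 4: frontier [A—B 16, B—C 17, B—E 20] → take A—B (16); add B.
MST edges: A—E, A—D, C—D, A—B; total weight 2+7+2+16 = 27.

27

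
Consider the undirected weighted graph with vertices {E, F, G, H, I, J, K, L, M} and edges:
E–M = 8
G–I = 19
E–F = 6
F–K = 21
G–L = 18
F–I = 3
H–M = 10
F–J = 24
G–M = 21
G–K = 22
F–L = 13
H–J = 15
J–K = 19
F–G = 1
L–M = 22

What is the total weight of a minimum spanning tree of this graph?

Kruskal's algorithm — process edges by increasing weight (ties by edge label):
F–G (1): add — endpoints in different components.
F–I (3): add — endpoints in different components.
E–F (6): add — endpoints in different components.
E–M (8): add — endpoints in different components.
H–M (10): add — endpoints in different components.
F–L (13): add — endpoints in different components.
H–J (15): add — endpoints in different components.
G–L (18): skip — G and L already connected.
G–I (19): skip — G and I already connected.
J–K (19): add — endpoints in different components.
MST edges: F–G, F–I, E–F, E–M, H–M, F–L, H–J, J–K; total weight 1+3+6+8+10+13+15+19 = 75.

75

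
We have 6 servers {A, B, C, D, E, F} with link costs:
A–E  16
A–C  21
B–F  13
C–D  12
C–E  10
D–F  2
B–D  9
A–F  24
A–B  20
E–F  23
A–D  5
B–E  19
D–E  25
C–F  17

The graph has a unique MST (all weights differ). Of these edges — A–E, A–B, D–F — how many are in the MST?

1

Kruskal: consider edges lightest-first.
D–F (2): add. Components now {A} {B} {C} {D,F} {E}
A–D (5): add. Components now {A,D,F} {B} {C} {E}
B–D (9): add. Components now {A,B,D,F} {C} {E}
C–E (10): add. Components now {A,B,D,F} {C,E}
C–D (12): add. Components now {A,B,C,D,E,F}
MST edge set: {D–F, A–D, B–D, C–E, C–D}.
Of the listed edges, {D–F} are in the MST → 1.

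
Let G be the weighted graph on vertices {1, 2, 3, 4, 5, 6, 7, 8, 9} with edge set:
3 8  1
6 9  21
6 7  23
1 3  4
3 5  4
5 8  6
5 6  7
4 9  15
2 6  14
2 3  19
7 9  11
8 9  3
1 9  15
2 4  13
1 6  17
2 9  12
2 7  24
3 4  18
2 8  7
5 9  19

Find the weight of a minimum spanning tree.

50

Grow the tree from 4 using Prim:
Step 1: cheapest edge leaving the tree is 2 4 (13); add 2.
Step 2: cheapest edge leaving the tree is 2 8 (7); add 8.
Step 3: cheapest edge leaving the tree is 3 8 (1); add 3.
Step 4: cheapest edge leaving the tree is 8 9 (3); add 9.
Step 5: cheapest edge leaving the tree is 1 3 (4); add 1.
Step 6: cheapest edge leaving the tree is 3 5 (4); add 5.
Step 7: cheapest edge leaving the tree is 5 6 (7); add 6.
Step 8: cheapest edge leaving the tree is 7 9 (11); add 7.
MST edges: 2 4, 2 8, 3 8, 8 9, 1 3, 3 5, 5 6, 7 9; total weight 13+7+1+3+4+4+7+11 = 50.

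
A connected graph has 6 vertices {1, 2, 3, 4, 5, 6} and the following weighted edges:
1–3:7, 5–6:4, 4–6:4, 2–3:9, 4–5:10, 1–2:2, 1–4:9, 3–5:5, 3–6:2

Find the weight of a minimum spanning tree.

19

Prim, starting at 6.
Step 1: cheapest edge leaving the tree is 3–6 (2); add 3.
Step 2: cheapest edge leaving the tree is 4–6 (4); add 4.
Step 3: cheapest edge leaving the tree is 5–6 (4); add 5.
Step 4: cheapest edge leaving the tree is 1–3 (7); add 1.
Step 5: cheapest edge leaving the tree is 1–2 (2); add 2.
MST edges: 3–6, 4–6, 5–6, 1–3, 1–2; total weight 2+4+4+7+2 = 19.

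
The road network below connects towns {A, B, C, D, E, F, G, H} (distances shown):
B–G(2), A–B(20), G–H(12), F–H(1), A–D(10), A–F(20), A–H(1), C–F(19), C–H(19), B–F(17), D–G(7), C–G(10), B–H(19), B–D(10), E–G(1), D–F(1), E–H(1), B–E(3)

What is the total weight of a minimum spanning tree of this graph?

17

Kruskal: consider edges lightest-first.
A–H (1): add — endpoints in different components.
D–F (1): add — endpoints in different components.
E–G (1): add — endpoints in different components.
E–H (1): add — endpoints in different components.
F–H (1): add — endpoints in different components.
B–G (2): add — endpoints in different components.
B–E (3): skip — B and E already connected.
D–G (7): skip — D and G already connected.
A–D (10): skip — A and D already connected.
B–D (10): skip — B and D already connected.
C–G (10): add — endpoints in different components.
MST edges: A–H, D–F, E–G, E–H, F–H, B–G, C–G; total weight 1+1+1+1+1+2+10 = 17.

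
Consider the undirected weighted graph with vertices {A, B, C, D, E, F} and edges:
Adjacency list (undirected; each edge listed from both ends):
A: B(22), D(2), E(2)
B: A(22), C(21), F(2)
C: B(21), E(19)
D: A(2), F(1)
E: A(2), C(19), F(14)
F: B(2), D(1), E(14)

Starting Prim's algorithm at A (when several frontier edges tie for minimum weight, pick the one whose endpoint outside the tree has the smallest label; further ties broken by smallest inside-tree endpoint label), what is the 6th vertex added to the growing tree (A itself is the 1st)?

C

Grow the tree from A using Prim:
Step 1: cheapest edge leaving the tree is A—D (2); add D.
Step 2: cheapest edge leaving the tree is D—F (1); add F.
Step 3: cheapest edge leaving the tree is B—F (2); add B.
Step 4: cheapest edge leaving the tree is A—E (2); add E.
Step 5: cheapest edge leaving the tree is C—E (19); add C.
Vertex order: A, D, F, B, E, C. The 6th vertex is C.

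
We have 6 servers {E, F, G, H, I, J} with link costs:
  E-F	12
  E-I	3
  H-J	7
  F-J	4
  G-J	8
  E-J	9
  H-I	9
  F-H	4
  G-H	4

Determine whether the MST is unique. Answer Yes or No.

No

Kruskal: consider edges lightest-first.
E-I (3): add — endpoints in different components.
F-H (4): add — endpoints in different components.
F-J (4): add — endpoints in different components.
G-H (4): add — endpoints in different components.
H-J (7): skip — H and J already connected.
G-J (8): skip — G and J already connected.
E-J (9): add — endpoints in different components.
Non-tree edge H-I has weight 9, equal to the heaviest edge on its tree cycle — swapping gives another MST of the same weight. Not unique.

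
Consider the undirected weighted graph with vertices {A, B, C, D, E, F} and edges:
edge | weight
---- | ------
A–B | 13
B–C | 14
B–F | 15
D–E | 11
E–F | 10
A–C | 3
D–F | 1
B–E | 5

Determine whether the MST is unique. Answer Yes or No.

Yes

Kruskal: consider edges lightest-first.
D–F (1): add — endpoints in different components.
A–C (3): add — endpoints in different components.
B–E (5): add — endpoints in different components.
E–F (10): add — endpoints in different components.
D–E (11): skip — D and E already connected.
A–B (13): add — endpoints in different components.
Every non-tree edge has weight strictly greater than the heaviest edge on the tree path between its endpoints, so the MST is unique.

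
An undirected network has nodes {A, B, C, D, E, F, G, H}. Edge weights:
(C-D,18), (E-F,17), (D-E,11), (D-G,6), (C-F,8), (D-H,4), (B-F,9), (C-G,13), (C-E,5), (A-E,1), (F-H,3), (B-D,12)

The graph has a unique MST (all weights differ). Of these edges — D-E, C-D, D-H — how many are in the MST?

1

Sort edges by weight, then run Kruskal:
A-E (1): add — endpoints in different components.
F-H (3): add — endpoints in different components.
D-H (4): add — endpoints in different components.
C-E (5): add — endpoints in different components.
D-G (6): add — endpoints in different components.
C-F (8): add — endpoints in different components.
B-F (9): add — endpoints in different components.
MST edge set: {A-E, F-H, D-H, C-E, D-G, C-F, B-F}.
Of the listed edges, {D-H} are in the MST → 1.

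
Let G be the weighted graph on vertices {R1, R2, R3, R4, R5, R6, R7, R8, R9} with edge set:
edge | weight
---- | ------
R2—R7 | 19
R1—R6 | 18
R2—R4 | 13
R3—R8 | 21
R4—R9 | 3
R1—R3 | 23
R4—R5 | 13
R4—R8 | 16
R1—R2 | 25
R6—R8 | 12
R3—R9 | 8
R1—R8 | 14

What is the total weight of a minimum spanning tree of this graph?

Grow the tree from R2 using Prim:
Step 1: cheapest edge leaving the tree is R2—R4 (13); add R4.
Step 2: cheapest edge leaving the tree is R4—R9 (3); add R9.
Step 3: cheapest edge leaving the tree is R3—R9 (8); add R3.
Step 4: cheapest edge leaving the tree is R4—R5 (13); add R5.
Step 5: cheapest edge leaving the tree is R4—R8 (16); add R8.
Step 6: cheapest edge leaving the tree is R6—R8 (12); add R6.
Step 7: cheapest edge leaving the tree is R1—R8 (14); add R1.
Step 8: cheapest edge leaving the tree is R2—R7 (19); add R7.
MST edges: R2—R4, R4—R9, R3—R9, R4—R5, R4—R8, R6—R8, R1—R8, R2—R7; total weight 13+3+8+13+16+12+14+19 = 98.

98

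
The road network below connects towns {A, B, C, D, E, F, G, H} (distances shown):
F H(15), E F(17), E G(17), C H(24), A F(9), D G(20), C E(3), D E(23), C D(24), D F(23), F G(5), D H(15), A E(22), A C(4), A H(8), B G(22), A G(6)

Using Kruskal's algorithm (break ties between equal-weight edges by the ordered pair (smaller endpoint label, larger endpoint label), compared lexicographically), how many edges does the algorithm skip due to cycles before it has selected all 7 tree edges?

6

Sort edges by weight, then run Kruskal:
C E (3): add — endpoints in different components.
A C (4): add — endpoints in different components.
F G (5): add — endpoints in different components.
A G (6): add — endpoints in different components.
A H (8): add — endpoints in different components.
A F (9): skip — A and F already connected.
D H (15): add — endpoints in different components.
F H (15): skip — F and H already connected.
E F (17): skip — E and F already connected.
E G (17): skip — E and G already connected.
D G (20): skip — D and G already connected.
A E (22): skip — A and E already connected.
B G (22): add — endpoints in different components.
Edges rejected before the tree was complete: 6.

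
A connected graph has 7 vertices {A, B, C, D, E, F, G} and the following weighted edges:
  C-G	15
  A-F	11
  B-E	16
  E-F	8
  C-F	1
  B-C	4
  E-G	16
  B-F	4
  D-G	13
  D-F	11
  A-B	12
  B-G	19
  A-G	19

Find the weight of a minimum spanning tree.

Grow the tree from F using Prim:
Step 1: frontier [C-F 1, B-F 4, E-F 8, A-F 11, D-F 11] → take C-F (1); add C.
Step 2: frontier [B-C 4, C-G 15, B-F 4, E-F 8, A-F 11, D-F 11] → take B-C (4); add B.
Step 3: frontier [A-B 12, B-E 16, B-G 19, C-G 15, E-F 8, A-F 11, D-F 11] → take E-F (8); add E.
Step 4: frontier [A-B 12, B-G 19, C-G 15, E-G 16, A-F 11, D-F 11] → take A-F (11); add A.
Step 5: frontier [A-G 19, B-G 19, C-G 15, E-G 16, D-F 11] → take D-F (11); add D.
Step 6: frontier [A-G 19, B-G 19, C-G 15, D-G 13, E-G 16] → take D-G (13); add G.
MST edges: C-F, B-C, E-F, A-F, D-F, D-G; total weight 1+4+8+11+11+13 = 48.

48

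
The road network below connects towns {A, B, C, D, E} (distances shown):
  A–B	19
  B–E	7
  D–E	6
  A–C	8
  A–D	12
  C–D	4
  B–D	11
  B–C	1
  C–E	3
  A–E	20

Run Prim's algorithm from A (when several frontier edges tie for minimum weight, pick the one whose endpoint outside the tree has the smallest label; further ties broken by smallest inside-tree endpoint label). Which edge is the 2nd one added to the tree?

Prim, starting at A.
Step 1: cheapest edge leaving the tree is A–C (8); add C.
Step 2: cheapest edge leaving the tree is B–C (1); add B.
Step 3: cheapest edge leaving the tree is C–E (3); add E.
Step 4: cheapest edge leaving the tree is C–D (4); add D.
The 2nd edge added is B–C.

B-C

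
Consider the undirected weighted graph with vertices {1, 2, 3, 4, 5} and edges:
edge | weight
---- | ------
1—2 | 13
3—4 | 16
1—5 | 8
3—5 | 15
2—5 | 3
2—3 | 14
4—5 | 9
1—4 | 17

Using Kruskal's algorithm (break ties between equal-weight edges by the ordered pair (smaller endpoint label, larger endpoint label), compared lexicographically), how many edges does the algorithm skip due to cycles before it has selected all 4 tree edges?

1

Kruskal's algorithm — process edges by increasing weight (ties by edge label):
2—5 (3): add — endpoints in different components.
1—5 (8): add — endpoints in different components.
4—5 (9): add — endpoints in different components.
1—2 (13): skip — 1 and 2 already connected.
2—3 (14): add — endpoints in different components.
Edges rejected before the tree was complete: 1.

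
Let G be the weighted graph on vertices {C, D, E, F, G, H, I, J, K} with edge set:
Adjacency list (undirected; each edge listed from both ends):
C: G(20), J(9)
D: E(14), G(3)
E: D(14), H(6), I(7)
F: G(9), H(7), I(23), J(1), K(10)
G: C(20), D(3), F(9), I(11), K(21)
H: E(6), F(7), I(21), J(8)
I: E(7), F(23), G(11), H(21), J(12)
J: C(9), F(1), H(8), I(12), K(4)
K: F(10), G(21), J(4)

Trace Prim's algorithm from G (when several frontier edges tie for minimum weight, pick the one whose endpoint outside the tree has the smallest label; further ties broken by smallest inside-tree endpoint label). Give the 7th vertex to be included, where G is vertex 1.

E

Prim, starting at G.
Step 1: cheapest edge leaving the tree is D–G (3); add D.
Step 2: cheapest edge leaving the tree is F–G (9); add F.
Step 3: cheapest edge leaving the tree is F–J (1); add J.
Step 4: cheapest edge leaving the tree is J–K (4); add K.
Step 5: cheapest edge leaving the tree is F–H (7); add H.
Step 6: cheapest edge leaving the tree is E–H (6); add E.
Step 7: cheapest edge leaving the tree is E–I (7); add I.
Step 8: cheapest edge leaving the tree is C–J (9); add C.
Vertex order: G, D, F, J, K, H, E, I, C. The 7th vertex is E.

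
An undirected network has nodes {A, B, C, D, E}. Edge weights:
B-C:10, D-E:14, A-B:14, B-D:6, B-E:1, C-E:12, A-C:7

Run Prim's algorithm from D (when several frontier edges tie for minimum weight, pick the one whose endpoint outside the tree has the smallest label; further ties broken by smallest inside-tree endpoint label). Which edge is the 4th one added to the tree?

Prim's algorithm from D:
Step 1: cheapest edge leaving the tree is B-D (6); add B.
Step 2: cheapest edge leaving the tree is B-E (1); add E.
Step 3: cheapest edge leaving the tree is B-C (10); add C.
Step 4: cheapest edge leaving the tree is A-C (7); add A.
The 4th edge added is A-C.

A-C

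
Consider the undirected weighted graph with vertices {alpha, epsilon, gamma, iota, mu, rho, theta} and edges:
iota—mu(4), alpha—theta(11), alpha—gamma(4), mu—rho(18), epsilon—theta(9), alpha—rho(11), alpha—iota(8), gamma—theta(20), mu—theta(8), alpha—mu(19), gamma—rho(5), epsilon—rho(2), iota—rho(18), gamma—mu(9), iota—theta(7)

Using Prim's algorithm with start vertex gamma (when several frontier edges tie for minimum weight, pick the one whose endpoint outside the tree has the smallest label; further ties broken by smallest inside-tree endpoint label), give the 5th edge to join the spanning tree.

Prim's algorithm from gamma:
Step 1: cheapest edge leaving the tree is alpha—gamma (4); add alpha.
Step 2: cheapest edge leaving the tree is gamma—rho (5); add rho.
Step 3: cheapest edge leaving the tree is epsilon—rho (2); add epsilon.
Step 4: cheapest edge leaving the tree is alpha—iota (8); add iota.
Step 5: cheapest edge leaving the tree is iota—mu (4); add mu.
Step 6: cheapest edge leaving the tree is iota—theta (7); add theta.
The 5th edge added is iota—mu.

iota-mu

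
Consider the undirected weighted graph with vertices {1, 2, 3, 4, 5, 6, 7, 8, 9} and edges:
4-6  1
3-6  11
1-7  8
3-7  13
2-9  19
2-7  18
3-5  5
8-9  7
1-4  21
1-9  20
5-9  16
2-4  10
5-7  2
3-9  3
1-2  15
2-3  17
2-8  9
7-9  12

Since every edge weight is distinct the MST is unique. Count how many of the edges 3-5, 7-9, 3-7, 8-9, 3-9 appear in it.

3

Sort edges by weight, then run Kruskal:
4-6 (1): add — endpoints in different components.
5-7 (2): add — endpoints in different components.
3-9 (3): add — endpoints in different components.
3-5 (5): add — endpoints in different components.
8-9 (7): add — endpoints in different components.
1-7 (8): add — endpoints in different components.
2-8 (9): add — endpoints in different components.
2-4 (10): add — endpoints in different components.
MST edge set: {4-6, 5-7, 3-9, 3-5, 8-9, 1-7, 2-8, 2-4}.
Of the listed edges, {3-5, 8-9, 3-9} are in the MST → 3.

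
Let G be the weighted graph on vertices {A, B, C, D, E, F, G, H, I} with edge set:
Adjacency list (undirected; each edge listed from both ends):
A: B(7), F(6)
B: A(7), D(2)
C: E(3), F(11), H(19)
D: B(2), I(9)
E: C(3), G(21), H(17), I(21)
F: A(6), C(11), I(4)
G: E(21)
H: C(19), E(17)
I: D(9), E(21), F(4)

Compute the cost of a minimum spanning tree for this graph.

71

Prim, starting at H.
Step 1: cheapest edge leaving the tree is E H (17); add E.
Step 2: cheapest edge leaving the tree is C E (3); add C.
Step 3: cheapest edge leaving the tree is C F (11); add F.
Step 4: cheapest edge leaving the tree is F I (4); add I.
Step 5: cheapest edge leaving the tree is A F (6); add A.
Step 6: cheapest edge leaving the tree is A B (7); add B.
Step 7: cheapest edge leaving the tree is B D (2); add D.
Step 8: cheapest edge leaving the tree is E G (21); add G.
MST edges: E H, C E, C F, F I, A F, A B, B D, E G; total weight 17+3+11+4+6+7+2+21 = 71.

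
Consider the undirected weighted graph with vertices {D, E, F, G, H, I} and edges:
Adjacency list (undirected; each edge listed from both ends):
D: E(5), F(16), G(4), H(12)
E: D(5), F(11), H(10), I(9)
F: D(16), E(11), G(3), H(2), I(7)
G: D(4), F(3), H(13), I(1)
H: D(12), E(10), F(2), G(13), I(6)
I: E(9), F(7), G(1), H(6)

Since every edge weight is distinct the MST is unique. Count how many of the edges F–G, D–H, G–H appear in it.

Kruskal's algorithm — process edges by increasing weight (ties by edge label):
G–I (1): add — endpoints in different components.
F–H (2): add — endpoints in different components.
F–G (3): add — endpoints in different components.
D–G (4): add — endpoints in different components.
D–E (5): add — endpoints in different components.
MST edge set: {G–I, F–H, F–G, D–G, D–E}.
Of the listed edges, {F–G} are in the MST → 1.

1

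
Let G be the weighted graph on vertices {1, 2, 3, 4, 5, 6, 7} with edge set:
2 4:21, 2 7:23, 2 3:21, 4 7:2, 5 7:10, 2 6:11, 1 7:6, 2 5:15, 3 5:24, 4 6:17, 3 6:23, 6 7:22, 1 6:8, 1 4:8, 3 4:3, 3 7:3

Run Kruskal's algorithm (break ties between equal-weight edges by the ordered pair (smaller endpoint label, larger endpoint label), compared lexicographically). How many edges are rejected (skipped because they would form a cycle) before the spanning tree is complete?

2

Sort edges by weight, then run Kruskal:
4 7 (2): add. Components now {1} {2} {3} {4,7} {5} {6}
3 4 (3): add. Components now {1} {2} {3,4,7} {5} {6}
3 7 (3): skip — 3 and 7 already connected.
1 7 (6): add. Components now {1,3,4,7} {2} {5} {6}
1 4 (8): skip — 1 and 4 already connected.
1 6 (8): add. Components now {1,3,4,6,7} {2} {5}
5 7 (10): add. Components now {1,3,4,5,6,7} {2}
2 6 (11): add. Components now {1,2,3,4,5,6,7}
Edges rejected before the tree was complete: 2.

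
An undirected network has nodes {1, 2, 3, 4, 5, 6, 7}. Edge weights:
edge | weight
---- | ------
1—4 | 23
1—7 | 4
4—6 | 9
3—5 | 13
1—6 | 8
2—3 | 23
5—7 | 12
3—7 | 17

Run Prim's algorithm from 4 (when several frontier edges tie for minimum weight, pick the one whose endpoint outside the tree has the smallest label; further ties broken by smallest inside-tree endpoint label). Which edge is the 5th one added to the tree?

3-5

Prim, starting at 4.
Step 1: cheapest edge leaving the tree is 4—6 (9); add 6.
Step 2: cheapest edge leaving the tree is 1—6 (8); add 1.
Step 3: cheapest edge leaving the tree is 1—7 (4); add 7.
Step 4: cheapest edge leaving the tree is 5—7 (12); add 5.
Step 5: cheapest edge leaving the tree is 3—5 (13); add 3.
Step 6: cheapest edge leaving the tree is 2—3 (23); add 2.
The 5th edge added is 3—5.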